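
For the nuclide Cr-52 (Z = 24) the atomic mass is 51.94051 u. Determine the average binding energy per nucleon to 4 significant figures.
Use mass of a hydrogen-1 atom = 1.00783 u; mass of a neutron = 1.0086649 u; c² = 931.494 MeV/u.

The nucleus contains 24 protons and 52 − 24 = 28 neutrons.
Σm = 24·m(¹H) + 28·m_n = 24.18792 + 28.2426172 = 52.4305372 u
Δm = 52.4305372 − 51.94051 = 0.4900272 u
E_B = 0.4900272 × 931.494 = 456.457 MeV
BE/A = 456.457 MeV / 52 = 8.778 MeV/nucleon

8.778 MeV/nucleon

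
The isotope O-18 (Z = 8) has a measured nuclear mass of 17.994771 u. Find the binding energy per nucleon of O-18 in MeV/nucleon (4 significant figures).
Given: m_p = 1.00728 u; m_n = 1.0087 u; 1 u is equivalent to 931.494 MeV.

The nucleus contains 8 protons and 18 − 8 = 10 neutrons.
Mass of separated nucleons = 8(1.00728) + 10(1.0087) = 8.05824 + 10.0870 = 18.14524 u
Mass defect Δm = 18.14524 − 17.994771 = 0.150469 u
E_B = 0.150469 × 931.494 = 140.161 MeV
BE/A = 140.161 MeV / 18 = 7.787 MeV/nucleon

7.787 MeV/nucleon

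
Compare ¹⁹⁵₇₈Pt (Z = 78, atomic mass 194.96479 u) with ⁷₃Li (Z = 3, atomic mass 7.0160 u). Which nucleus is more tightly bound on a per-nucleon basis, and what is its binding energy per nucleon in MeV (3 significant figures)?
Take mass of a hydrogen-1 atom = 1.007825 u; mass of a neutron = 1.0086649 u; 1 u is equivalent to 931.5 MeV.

¹⁹⁵₇₈Pt: Σm = 78(1.007825) + 117(1.0086649) = 196.6241433 u; Δm = 1.6593533 u; E_B = 1545.7 MeV; E_B/A = 7.927 MeV
⁷₃Li: Σm = 3(1.007825) + 4(1.0086649) = 7.0581346 u; Δm = 0.0421346 u; E_B = 39.248 MeV; E_B/A = 5.607 MeV
¹⁹⁵₇₈Pt has the higher binding energy per nucleon, so it is the more tightly bound nucleus.

¹⁹⁵₇₈Pt; 7.93 MeV/nucleon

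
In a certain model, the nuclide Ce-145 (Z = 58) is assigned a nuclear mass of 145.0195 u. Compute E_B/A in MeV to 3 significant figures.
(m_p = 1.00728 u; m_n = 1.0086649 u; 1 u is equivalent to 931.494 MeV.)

The nucleus contains 58 protons and 145 − 58 = 87 neutrons.
Σm = 58·m_p + 87·m_n = 58.42224 + 87.7538463 = 146.1760863 u
Mass defect Δm = 146.1760863 − 145.0195 = 1.1565863 u
E_B = 1.1565863 × 931.494 = 1077.35 MeV
Dividing by A = 145 gives 7.430 MeV per nucleon.

7.43 MeV/nucleon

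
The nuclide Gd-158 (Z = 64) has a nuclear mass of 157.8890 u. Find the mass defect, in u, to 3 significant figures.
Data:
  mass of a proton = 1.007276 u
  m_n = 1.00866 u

Z = 64, so N = A − Z = 158 − 64 = 94.
Total constituent mass: 64 × 1.007276 + 94 × 1.00866 = 159.279704 u
Δm = 159.279704 − 157.8890 = 1.390704 u

1.39 u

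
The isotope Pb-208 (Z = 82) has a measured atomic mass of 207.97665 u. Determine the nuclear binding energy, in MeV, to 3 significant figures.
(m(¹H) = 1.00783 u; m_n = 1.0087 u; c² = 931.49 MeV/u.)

The nucleus contains 82 protons and 208 − 82 = 126 neutrons.
Mass of separated nucleons = 82(1.00783) + 126(1.0087) = 82.64206 + 127.0962 = 209.73826 u
Mass defect Δm = 209.73826 − 207.97665 = 1.76161 u
Binding energy = Δm·c² = 1.76161 × 931.49 MeV/u = 1640.92 MeV

1640 MeV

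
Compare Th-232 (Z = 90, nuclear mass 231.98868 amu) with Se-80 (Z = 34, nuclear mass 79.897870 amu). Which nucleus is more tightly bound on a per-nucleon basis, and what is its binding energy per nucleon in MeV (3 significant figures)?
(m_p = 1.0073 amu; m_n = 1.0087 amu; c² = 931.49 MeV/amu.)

Se-80; 8.74 MeV/nucleon

Th-232: Σm = 90(1.0073) + 142(1.0087) = 233.8924 amu; Δm = 1.90372 amu; E_B = 1773.3 MeV; E_B/A = 7.644 MeV
Se-80: Σm = 34(1.0073) + 46(1.0087) = 80.6484 amu; Δm = 0.750530 amu; E_B = 699.11 MeV; E_B/A = 8.739 MeV
Se-80 has the higher binding energy per nucleon, so it is the more tightly bound nucleus.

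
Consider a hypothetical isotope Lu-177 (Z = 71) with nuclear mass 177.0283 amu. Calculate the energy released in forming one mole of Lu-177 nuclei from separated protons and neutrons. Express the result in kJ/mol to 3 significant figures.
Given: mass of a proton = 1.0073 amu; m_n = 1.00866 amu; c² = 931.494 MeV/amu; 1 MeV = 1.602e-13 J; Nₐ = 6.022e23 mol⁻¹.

1.27e+11 kJ/mol

Σm = 71·m_p + 106·m_n = 71.5183 + 106.91796 = 178.43626 amu
Mass defect Δm = 178.43626 − 177.0283 = 1.40796 amu
E_B = 1.40796 × 931.494 = 1311.51 MeV
Per nucleus in joules: 1311.51 MeV × 1.602e-13 J/MeV = 2.1010e-10 J
Per mole: 2.1010e-10 J × 6.022e23 mol⁻¹ = 1.2652e+14 J/mol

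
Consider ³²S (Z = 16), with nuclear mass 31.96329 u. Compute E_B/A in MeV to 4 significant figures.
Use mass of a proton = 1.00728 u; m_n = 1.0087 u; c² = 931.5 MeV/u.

Total constituent mass: 16 × 1.00728 + 16 × 1.0087 = 32.25568 u
Δm = 32.25568 − 31.96329 = 0.29239 u
Converting to energy: 0.29239 u × 931.5 MeV/u = 272.361 MeV
Dividing by A = 32 gives 8.511 MeV per nucleon.

8.511 MeV/nucleon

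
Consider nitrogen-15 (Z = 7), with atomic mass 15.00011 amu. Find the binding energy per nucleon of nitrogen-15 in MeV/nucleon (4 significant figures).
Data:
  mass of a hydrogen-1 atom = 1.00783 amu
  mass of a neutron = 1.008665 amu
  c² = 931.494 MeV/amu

Z = 7, so N = A − Z = 15 − 7 = 8.
Mass of separated nucleons = 7(1.00783) + 8(1.008665) = 7.05481 + 8.069320 = 15.124130 amu
Δm = 15.124130 − 15.00011 = 0.124020 amu
Binding energy = Δm·c² = 0.124020 × 931.494 MeV/amu = 115.524 MeV
Dividing by A = 15 gives 7.702 MeV per nucleon.

7.702 MeV/nucleon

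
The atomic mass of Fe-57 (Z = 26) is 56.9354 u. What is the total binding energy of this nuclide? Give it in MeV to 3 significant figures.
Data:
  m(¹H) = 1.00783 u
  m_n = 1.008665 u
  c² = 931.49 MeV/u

500 MeV

Z = 26, so N = A − Z = 57 − 26 = 31.
Total constituent mass: 26 × 1.00783 + 31 × 1.008665 = 57.472195 u
The mass defect is 57.472195 − 56.9354 = 0.536795 u.
E_B = 0.536795 × 931.49 = 500.019 MeV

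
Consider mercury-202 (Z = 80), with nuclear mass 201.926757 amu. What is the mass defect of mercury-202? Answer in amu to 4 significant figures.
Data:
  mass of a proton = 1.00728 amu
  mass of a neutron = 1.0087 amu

1.717 amu

Σm = 80·m_p + 122·m_n = 80.58240 + 123.0614 = 203.64380 amu
The mass defect is 203.64380 − 201.926757 = 1.717043 amu.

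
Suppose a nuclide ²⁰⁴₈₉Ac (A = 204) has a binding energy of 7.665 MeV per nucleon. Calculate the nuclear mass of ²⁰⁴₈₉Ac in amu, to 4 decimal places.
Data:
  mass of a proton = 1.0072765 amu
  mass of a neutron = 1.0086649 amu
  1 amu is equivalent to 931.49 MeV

Total binding energy = 204 × 7.665 = 1563.660 MeV
Mass defect = 1563.660 MeV / (931.49 MeV/amu) = 1.678665 amu
Constituent mass = 89(1.0072765) + 115(1.0086649) = 205.6440720 amu
Nuclear mass = 205.6440720 − 1.678665 = 203.9654070 amu ≈ 203.9654 amu (to 4 decimal places)

203.9654 amu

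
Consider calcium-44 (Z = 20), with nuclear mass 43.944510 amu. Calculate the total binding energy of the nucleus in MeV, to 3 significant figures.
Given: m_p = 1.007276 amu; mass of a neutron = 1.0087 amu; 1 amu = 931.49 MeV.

Mass of separated nucleons = 20(1.007276) + 24(1.0087) = 20.145520 + 24.2088 = 44.354320 amu
Mass defect Δm = 44.354320 − 43.944510 = 0.409810 amu
Binding energy = Δm·c² = 0.409810 × 931.49 MeV/amu = 381.734 MeV

382 MeV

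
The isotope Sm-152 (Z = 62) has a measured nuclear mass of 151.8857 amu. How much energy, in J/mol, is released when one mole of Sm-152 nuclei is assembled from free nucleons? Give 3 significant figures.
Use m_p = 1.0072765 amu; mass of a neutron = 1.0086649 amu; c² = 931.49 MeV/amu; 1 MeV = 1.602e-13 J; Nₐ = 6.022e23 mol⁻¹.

Mass of separated nucleons = 62(1.0072765) + 90(1.0086649) = 62.4511430 + 90.7798410 = 153.2309840 amu
Mass defect Δm = 153.2309840 − 151.8857 = 1.3452840 amu
Binding energy = Δm·c² = 1.3452840 × 931.49 MeV/amu = 1253.12 MeV
Per nucleus in joules: 1253.12 MeV × 1.602e-13 J/MeV = 2.0075e-10 J
Per mole: 2.0075e-10 J × 6.022e23 mol⁻¹ = 1.2089e+14 J/mol

1.21e+14 J/mol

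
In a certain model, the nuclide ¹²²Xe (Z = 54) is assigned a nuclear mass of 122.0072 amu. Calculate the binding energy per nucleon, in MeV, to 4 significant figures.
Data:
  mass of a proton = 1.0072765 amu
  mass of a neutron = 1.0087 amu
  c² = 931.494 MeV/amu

7.462 MeV/nucleon

With 54 protons and 68 neutrons (A = 122):
Mass of separated nucleons = 54(1.0072765) + 68(1.0087) = 54.3929310 + 68.5916 = 122.9845310 amu
Mass defect Δm = 122.9845310 − 122.0072 = 0.9773310 amu
Converting to energy: 0.9773310 amu × 931.494 MeV/amu = 910.378 MeV
Dividing by A = 122 gives 7.462 MeV per nucleon.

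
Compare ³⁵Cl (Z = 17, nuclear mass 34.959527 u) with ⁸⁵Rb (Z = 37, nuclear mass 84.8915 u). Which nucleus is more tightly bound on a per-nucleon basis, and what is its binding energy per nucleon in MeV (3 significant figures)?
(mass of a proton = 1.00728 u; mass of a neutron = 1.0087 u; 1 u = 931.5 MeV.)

⁸⁵Rb; 8.72 MeV/nucleon

³⁵Cl: Σm = 17(1.00728) + 18(1.0087) = 35.28036 u; Δm = 0.320833 u; E_B = 298.86 MeV; E_B/A = 8.539 MeV
⁸⁵Rb: Σm = 37(1.00728) + 48(1.0087) = 85.68696 u; Δm = 0.79546 u; E_B = 740.97 MeV; E_B/A = 8.717 MeV
⁸⁵Rb has the higher binding energy per nucleon, so it is the more tightly bound nucleus.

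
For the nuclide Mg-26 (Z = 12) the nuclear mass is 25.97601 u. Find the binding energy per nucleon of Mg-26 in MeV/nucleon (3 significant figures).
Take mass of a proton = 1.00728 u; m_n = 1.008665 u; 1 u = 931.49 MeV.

8.34 MeV/nucleon

Z = 12, so N = A − Z = 26 − 12 = 14.
Mass of separated nucleons = 12(1.00728) + 14(1.008665) = 12.08736 + 14.121310 = 26.208670 u
Δm = 26.208670 − 25.97601 = 0.232660 u
Converting to energy: 0.232660 u × 931.49 MeV/u = 216.720 MeV
Dividing by A = 26 gives 8.335 MeV per nucleon.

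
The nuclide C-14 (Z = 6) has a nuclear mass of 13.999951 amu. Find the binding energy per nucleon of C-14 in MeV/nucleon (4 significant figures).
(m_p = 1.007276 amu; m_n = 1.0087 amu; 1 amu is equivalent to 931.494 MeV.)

7.539 MeV/nucleon

The nucleus contains 6 protons and 14 − 6 = 8 neutrons.
Σm = 6·m_p + 8·m_n = 6.043656 + 8.0696 = 14.113256 amu
The mass defect is 14.113256 − 13.999951 = 0.113305 amu.
E_B = 0.113305 × 931.494 = 105.543 MeV
Dividing by A = 14 gives 7.539 MeV per nucleon.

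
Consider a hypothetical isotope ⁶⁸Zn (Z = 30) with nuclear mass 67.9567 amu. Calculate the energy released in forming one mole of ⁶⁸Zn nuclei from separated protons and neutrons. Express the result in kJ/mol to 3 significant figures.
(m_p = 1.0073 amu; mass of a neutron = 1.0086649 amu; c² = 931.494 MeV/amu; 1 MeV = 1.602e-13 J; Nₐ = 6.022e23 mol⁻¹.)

With 30 protons and 38 neutrons (A = 68):
Total constituent mass: 30 × 1.0073 + 38 × 1.0086649 = 68.5482662 amu
The mass defect is 68.5482662 − 67.9567 = 0.5915662 amu.
Binding energy = Δm·c² = 0.5915662 × 931.494 MeV/amu = 551.040 MeV
Per nucleus in joules: 551.040 MeV × 1.602e-13 J/MeV = 8.8277e-11 J
Per mole: 8.8277e-11 J × 6.022e23 mol⁻¹ = 5.3160e+13 J/mol

5.32e+10 kJ/mol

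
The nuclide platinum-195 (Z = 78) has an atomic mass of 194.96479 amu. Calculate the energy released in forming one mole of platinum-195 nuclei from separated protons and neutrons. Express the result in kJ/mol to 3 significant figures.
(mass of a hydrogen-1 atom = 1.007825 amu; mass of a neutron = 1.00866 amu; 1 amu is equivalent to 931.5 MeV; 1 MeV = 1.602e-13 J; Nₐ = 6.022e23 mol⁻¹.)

Z = 78, so N = A − Z = 195 − 78 = 117.
Total constituent mass: 78 × 1.007825 + 117 × 1.00866 = 196.623570 amu
Δm = 196.623570 − 194.96479 = 1.658780 amu
Converting to energy: 1.658780 amu × 931.5 MeV/amu = 1545.15 MeV
Per nucleus in joules: 1545.15 MeV × 1.602e-13 J/MeV = 2.4753e-10 J
Per mole: 2.4753e-10 J × 6.022e23 mol⁻¹ = 1.4906e+14 J/mol

1.49e+11 kJ/mol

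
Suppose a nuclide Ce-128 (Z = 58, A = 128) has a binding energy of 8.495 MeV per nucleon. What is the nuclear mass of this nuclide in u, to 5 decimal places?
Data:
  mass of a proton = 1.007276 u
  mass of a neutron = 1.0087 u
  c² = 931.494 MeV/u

Total binding energy = 128 × 8.495 = 1087.360 MeV
Mass defect = 1087.360 MeV / (931.494 MeV/u) = 1.1673290 u
Constituent mass = 58(1.007276) + 70(1.0087) = 129.031008 u
Nuclear mass = 129.031008 − 1.1673290 = 127.8636790 u ≈ 127.86368 u (to 5 decimal places)

127.86368 u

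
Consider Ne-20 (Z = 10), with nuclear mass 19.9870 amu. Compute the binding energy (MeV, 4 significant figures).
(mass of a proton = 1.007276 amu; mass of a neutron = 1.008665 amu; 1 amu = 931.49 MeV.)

160.6 MeV

The nucleus contains 10 protons and 20 − 10 = 10 neutrons.
Mass of separated nucleons = 10(1.007276) + 10(1.008665) = 10.072760 + 10.086650 = 20.159410 amu
The mass defect is 20.159410 − 19.9870 = 0.172410 amu.
E_B = 0.172410 × 931.49 = 160.598 MeV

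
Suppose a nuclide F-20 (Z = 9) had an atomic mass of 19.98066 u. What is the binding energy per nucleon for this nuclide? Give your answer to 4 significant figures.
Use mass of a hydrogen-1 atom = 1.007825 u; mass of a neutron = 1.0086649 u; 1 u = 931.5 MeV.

8.620 MeV/nucleon

The nucleus contains 9 protons and 20 − 9 = 11 neutrons.
Σm = 9·m(¹H) + 11·m_n = 9.070425 + 11.0953139 = 20.1657389 u
Mass defect Δm = 20.1657389 − 19.98066 = 0.1850789 u
Binding energy = Δm·c² = 0.1850789 × 931.5 MeV/u = 172.401 MeV
BE/A = 172.401 MeV / 20 = 8.620 MeV/nucleon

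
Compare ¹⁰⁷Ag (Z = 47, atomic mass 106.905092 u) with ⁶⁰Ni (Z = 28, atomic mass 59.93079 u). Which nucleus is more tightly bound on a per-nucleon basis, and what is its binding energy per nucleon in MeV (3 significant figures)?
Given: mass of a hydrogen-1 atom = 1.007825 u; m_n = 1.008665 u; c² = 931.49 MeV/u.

¹⁰⁷Ag: Σm = 47(1.007825) + 60(1.008665) = 107.887675 u; Δm = 0.982583 u; E_B = 915.27 MeV; E_B/A = 8.554 MeV
⁶⁰Ni: Σm = 28(1.007825) + 32(1.008665) = 60.496380 u; Δm = 0.565590 u; E_B = 526.84 MeV; E_B/A = 8.781 MeV
⁶⁰Ni has the higher binding energy per nucleon, so it is the more tightly bound nucleus.

⁶⁰Ni; 8.78 MeV/nucleon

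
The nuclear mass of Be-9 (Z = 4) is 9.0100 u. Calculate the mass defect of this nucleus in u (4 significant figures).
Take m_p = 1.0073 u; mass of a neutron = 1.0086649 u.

0.06252 u

Σm = 4·m_p + 5·m_n = 4.0292 + 5.0433245 = 9.0725245 u
The mass defect is 9.0725245 − 9.0100 = 0.0625245 u.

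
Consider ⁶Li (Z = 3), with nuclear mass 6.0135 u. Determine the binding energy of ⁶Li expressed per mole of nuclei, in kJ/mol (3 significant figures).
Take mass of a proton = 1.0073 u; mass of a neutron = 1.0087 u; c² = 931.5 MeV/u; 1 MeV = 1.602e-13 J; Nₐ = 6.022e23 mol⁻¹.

3.10e+09 kJ/mol

Mass of separated nucleons = 3(1.0073) + 3(1.0087) = 3.0219 + 3.0261 = 6.0480 u
Δm = 6.0480 − 6.0135 = 0.0345 u
Binding energy = Δm·c² = 0.0345 × 931.5 MeV/u = 32.1368 MeV
Per nucleus in joules: 32.1368 MeV × 1.602e-13 J/MeV = 5.1483e-12 J
Per mole: 5.1483e-12 J × 6.022e23 mol⁻¹ = 3.1003e+12 J/mol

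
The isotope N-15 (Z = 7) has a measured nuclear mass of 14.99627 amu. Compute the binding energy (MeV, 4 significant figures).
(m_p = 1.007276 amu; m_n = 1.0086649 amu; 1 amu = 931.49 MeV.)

115.5 MeV

The nucleus contains 7 protons and 15 − 7 = 8 neutrons.
Total constituent mass: 7 × 1.007276 + 8 × 1.0086649 = 15.1202512 amu
Δm = 15.1202512 − 14.99627 = 0.1239812 amu
E_B = 0.1239812 × 931.49 = 115.487 MeV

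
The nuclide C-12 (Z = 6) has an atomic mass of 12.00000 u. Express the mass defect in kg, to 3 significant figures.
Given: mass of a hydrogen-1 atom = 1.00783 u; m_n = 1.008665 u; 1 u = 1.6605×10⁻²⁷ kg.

Total constituent mass: 6 × 1.00783 + 6 × 1.008665 = 12.098970 u
Mass defect Δm = 12.098970 − 12.00000 = 0.098970 u
In SI units: 0.098970 u × 1.6605×10⁻²⁷ kg/u = 1.6434e-28 kg

1.64e-28 kg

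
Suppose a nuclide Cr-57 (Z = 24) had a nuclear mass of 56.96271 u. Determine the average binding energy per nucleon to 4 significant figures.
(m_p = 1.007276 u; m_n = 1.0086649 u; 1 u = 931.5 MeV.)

8.136 MeV/nucleon

The nucleus contains 24 protons and 57 − 24 = 33 neutrons.
Mass of separated nucleons = 24(1.007276) + 33(1.0086649) = 24.174624 + 33.2859417 = 57.4605657 u
Mass defect Δm = 57.4605657 − 56.96271 = 0.4978557 u
Converting to energy: 0.4978557 u × 931.5 MeV/u = 463.753 MeV
Dividing by A = 57 gives 8.136 MeV per nucleon.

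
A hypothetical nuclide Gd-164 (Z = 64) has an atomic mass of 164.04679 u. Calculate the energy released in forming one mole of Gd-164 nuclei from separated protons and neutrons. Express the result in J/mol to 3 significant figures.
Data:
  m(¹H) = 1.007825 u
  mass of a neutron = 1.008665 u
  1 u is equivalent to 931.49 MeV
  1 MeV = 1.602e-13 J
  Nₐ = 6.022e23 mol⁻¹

Z = 64, so N = A − Z = 164 − 64 = 100.
Σm = 64·m(¹H) + 100·m_n = 64.500800 + 100.866500 = 165.367300 u
The mass defect is 165.367300 − 164.04679 = 1.320510 u.
Converting to energy: 1.320510 u × 931.49 MeV/u = 1230.04 MeV
Per nucleus in joules: 1230.04 MeV × 1.602e-13 J/MeV = 1.9705e-10 J
Per mole: 1.9705e-10 J × 6.022e23 mol⁻¹ = 1.1866e+14 J/mol

1.19e+14 J/mol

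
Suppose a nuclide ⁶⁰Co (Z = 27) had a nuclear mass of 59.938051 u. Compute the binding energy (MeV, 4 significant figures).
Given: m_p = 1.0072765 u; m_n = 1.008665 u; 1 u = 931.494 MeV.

507.1 MeV

Σm = 27·m_p + 33·m_n = 27.1964655 + 33.285945 = 60.4824105 u
Δm = 60.4824105 − 59.938051 = 0.5443595 u
E_B = 0.5443595 × 931.494 = 507.068 MeV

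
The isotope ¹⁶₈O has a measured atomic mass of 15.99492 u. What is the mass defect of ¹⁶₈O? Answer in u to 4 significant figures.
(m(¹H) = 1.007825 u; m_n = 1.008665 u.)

Σm = 8·m(¹H) + 8·m_n = 8.062600 + 8.069320 = 16.131920 u
Mass defect Δm = 16.131920 − 15.99492 = 0.137000 u

0.1370 u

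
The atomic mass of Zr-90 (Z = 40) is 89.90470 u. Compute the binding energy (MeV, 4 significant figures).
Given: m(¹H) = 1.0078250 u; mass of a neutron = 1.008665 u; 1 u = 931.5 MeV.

783.9 MeV

Σm = 40·m(¹H) + 50·m_n = 40.3130000 + 50.433250 = 90.7462500 u
The mass defect is 90.7462500 − 89.90470 = 0.8415500 u.
Binding energy = Δm·c² = 0.8415500 × 931.5 MeV/u = 783.904 MeV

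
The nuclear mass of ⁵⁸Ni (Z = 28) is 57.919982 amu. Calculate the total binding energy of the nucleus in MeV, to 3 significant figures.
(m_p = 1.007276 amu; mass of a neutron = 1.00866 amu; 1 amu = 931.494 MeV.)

506 MeV

With 28 protons and 30 neutrons (A = 58):
Mass of separated nucleons = 28(1.007276) + 30(1.00866) = 28.203728 + 30.25980 = 58.463528 amu
The mass defect is 58.463528 − 57.919982 = 0.543546 amu.
Converting to energy: 0.543546 amu × 931.494 MeV/amu = 506.310 MeV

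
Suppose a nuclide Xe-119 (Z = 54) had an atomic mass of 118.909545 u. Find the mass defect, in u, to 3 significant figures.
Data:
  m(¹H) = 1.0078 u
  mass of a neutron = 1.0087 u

Σm = 54·m(¹H) + 65·m_n = 54.4212 + 65.5655 = 119.9867 u
Mass defect Δm = 119.9867 − 118.909545 = 1.077155 u

1.08 u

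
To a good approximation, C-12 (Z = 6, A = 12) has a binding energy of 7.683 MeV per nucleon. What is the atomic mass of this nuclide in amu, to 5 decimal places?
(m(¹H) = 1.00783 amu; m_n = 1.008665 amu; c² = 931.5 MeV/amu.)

Total binding energy = 12 × 7.683 = 92.196 MeV
Mass defect = 92.196 MeV / (931.5 MeV/amu) = 0.0989758 amu
Constituent mass = 6(1.00783) + 6(1.008665) = 12.098970 amu
Atomic mass = 12.098970 − 0.0989758 = 11.9999942 amu ≈ 11.99999 amu (to 5 decimal places)

11.99999 amu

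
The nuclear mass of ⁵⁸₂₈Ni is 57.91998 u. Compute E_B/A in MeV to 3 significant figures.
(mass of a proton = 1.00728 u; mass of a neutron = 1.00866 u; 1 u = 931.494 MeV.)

8.73 MeV/nucleon

With 28 protons and 30 neutrons (A = 58):
Σm = 28·m_p + 30·m_n = 28.20384 + 30.25980 = 58.46364 u
Δm = 58.46364 − 57.91998 = 0.54366 u
Binding energy = Δm·c² = 0.54366 × 931.494 MeV/u = 506.416 MeV
Per nucleon: 506.416 / 58 = 8.731 MeV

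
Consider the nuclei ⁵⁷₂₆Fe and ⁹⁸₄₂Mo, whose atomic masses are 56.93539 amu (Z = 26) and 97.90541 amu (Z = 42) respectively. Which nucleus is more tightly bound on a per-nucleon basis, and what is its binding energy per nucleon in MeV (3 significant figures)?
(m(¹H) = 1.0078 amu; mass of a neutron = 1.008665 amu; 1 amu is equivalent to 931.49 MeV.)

⁵⁷₂₆Fe; 8.76 MeV/nucleon

⁵⁷₂₆Fe: Σm = 26(1.0078) + 31(1.008665) = 57.471415 amu; Δm = 0.536025 amu; E_B = 499.30 MeV; E_B/A = 8.760 MeV
⁹⁸₄₂Mo: Σm = 42(1.0078) + 56(1.008665) = 98.812840 amu; Δm = 0.907430 amu; E_B = 845.26 MeV; E_B/A = 8.625 MeV
⁵⁷₂₆Fe has the higher binding energy per nucleon, so it is the more tightly bound nucleus.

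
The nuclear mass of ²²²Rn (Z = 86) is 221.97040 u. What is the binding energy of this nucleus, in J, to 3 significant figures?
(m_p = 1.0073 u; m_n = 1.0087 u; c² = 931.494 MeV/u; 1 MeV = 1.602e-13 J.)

2.75e-10 J

The nucleus contains 86 protons and 222 − 86 = 136 neutrons.
Σm = 86·m_p + 136·m_n = 86.6278 + 137.1832 = 223.8110 u
The mass defect is 223.8110 − 221.97040 = 1.84060 u.
Converting to energy: 1.84060 u × 931.494 MeV/u = 1714.51 MeV
In joules: 1714.51 MeV × 1.602e-13 J/MeV = 2.7466e-10 J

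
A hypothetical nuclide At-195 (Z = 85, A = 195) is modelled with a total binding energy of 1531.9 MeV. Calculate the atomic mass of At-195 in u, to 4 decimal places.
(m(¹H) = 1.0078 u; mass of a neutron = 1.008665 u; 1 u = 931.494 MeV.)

194.9716 u

Mass defect = 1531.9 MeV / (931.494 MeV/u) = 1.644562 u
Constituent mass = 85(1.0078) + 110(1.008665) = 196.616150 u
Atomic mass = 196.616150 − 1.644562 = 194.971588 u ≈ 194.9716 u (to 4 decimal places)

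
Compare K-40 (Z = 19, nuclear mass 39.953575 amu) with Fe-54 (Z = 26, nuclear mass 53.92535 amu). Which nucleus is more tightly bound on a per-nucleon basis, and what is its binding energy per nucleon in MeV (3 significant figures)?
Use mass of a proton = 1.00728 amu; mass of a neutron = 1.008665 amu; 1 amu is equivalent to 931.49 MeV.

K-40: Σm = 19(1.00728) + 21(1.008665) = 40.320285 amu; Δm = 0.366710 amu; E_B = 341.59 MeV; E_B/A = 8.540 MeV
Fe-54: Σm = 26(1.00728) + 28(1.008665) = 54.431900 amu; Δm = 0.506550 amu; E_B = 471.85 MeV; E_B/A = 8.738 MeV
Fe-54 has the higher binding energy per nucleon, so it is the more tightly bound nucleus.

Fe-54; 8.74 MeV/nucleon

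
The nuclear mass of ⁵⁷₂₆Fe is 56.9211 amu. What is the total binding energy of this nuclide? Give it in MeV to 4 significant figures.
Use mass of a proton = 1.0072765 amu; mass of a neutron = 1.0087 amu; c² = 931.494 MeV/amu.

The nucleus contains 26 protons and 57 − 26 = 31 neutrons.
Σm = 26·m_p + 31·m_n = 26.1891890 + 31.2697 = 57.4588890 amu
Δm = 57.4588890 − 56.9211 = 0.5377890 amu
E_B = 0.5377890 × 931.494 = 500.947 MeV

500.9 MeV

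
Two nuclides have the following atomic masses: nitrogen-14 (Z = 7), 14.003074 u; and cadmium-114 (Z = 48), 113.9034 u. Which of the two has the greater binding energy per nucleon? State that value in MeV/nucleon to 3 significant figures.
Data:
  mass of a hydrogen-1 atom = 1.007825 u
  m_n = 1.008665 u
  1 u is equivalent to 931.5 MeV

nitrogen-14: Σm = 7(1.007825) + 7(1.008665) = 14.115430 u; Δm = 0.112356 u; E_B = 104.66 MeV; E_B/A = 7.476 MeV
cadmium-114: Σm = 48(1.007825) + 66(1.008665) = 114.947490 u; Δm = 1.044090 u; E_B = 972.57 MeV; E_B/A = 8.531 MeV
cadmium-114 has the higher binding energy per nucleon, so it is the more tightly bound nucleus.

cadmium-114; 8.53 MeV/nucleon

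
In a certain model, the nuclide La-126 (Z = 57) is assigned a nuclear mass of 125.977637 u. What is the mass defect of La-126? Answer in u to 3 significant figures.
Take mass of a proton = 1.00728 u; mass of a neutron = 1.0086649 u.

With 57 protons and 69 neutrons (A = 126):
Σm = 57·m_p + 69·m_n = 57.41496 + 69.5978781 = 127.0128381 u
The mass defect is 127.0128381 − 125.977637 = 1.0352011 u.

1.04 u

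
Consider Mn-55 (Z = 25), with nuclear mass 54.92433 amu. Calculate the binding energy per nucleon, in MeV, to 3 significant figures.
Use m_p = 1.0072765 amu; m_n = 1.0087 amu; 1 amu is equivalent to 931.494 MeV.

8.78 MeV/nucleon

Σm = 25·m_p + 30·m_n = 25.1819125 + 30.2610 = 55.4429125 amu
Mass defect Δm = 55.4429125 − 54.92433 = 0.5185825 amu
Converting to energy: 0.5185825 amu × 931.494 MeV/amu = 483.056 MeV
Dividing by A = 55 gives 8.783 MeV per nucleon.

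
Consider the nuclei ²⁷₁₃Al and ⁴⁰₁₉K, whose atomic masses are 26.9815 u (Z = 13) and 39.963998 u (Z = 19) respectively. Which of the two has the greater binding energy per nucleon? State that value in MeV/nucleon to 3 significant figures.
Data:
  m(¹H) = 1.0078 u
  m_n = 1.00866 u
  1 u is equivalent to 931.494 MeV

⁴⁰₁₉K; 8.52 MeV/nucleon

²⁷₁₃Al: Σm = 13(1.0078) + 14(1.00866) = 27.22264 u; Δm = 0.24114 u; E_B = 224.62 MeV; E_B/A = 8.319 MeV
⁴⁰₁₉K: Σm = 19(1.0078) + 21(1.00866) = 40.33006 u; Δm = 0.366062 u; E_B = 340.985 MeV; E_B/A = 8.5246 MeV
⁴⁰₁₉K has the higher binding energy per nucleon, so it is the more tightly bound nucleus.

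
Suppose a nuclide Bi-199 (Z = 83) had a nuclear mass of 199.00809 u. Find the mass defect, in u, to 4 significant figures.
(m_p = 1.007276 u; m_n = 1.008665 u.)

1.601 u

Mass of separated nucleons = 83(1.007276) + 116(1.008665) = 83.603908 + 117.005140 = 200.609048 u
The mass defect is 200.609048 − 199.00809 = 1.600958 u.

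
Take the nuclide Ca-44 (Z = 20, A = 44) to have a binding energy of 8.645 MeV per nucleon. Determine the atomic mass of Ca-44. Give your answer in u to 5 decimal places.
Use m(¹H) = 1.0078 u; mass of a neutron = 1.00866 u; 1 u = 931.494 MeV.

43.95549 u

Total binding energy = 44 × 8.645 = 380.380 MeV
Mass defect = 380.380 MeV / (931.494 MeV/u) = 0.4083548 u
Constituent mass = 20(1.0078) + 24(1.00866) = 44.36384 u
Atomic mass = 44.36384 − 0.4083548 = 43.9554852 u ≈ 43.95549 u (to 5 decimal places)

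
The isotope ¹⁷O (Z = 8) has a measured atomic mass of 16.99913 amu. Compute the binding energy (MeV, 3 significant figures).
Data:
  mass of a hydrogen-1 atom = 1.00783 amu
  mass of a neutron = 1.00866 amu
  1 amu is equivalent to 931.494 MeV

With 8 protons and 9 neutrons (A = 17):
Σm = 8·m(¹H) + 9·m_n = 8.06264 + 9.07794 = 17.14058 amu
Δm = 17.14058 − 16.99913 = 0.14145 amu
Binding energy = Δm·c² = 0.14145 × 931.494 MeV/amu = 131.760 MeV

132 MeV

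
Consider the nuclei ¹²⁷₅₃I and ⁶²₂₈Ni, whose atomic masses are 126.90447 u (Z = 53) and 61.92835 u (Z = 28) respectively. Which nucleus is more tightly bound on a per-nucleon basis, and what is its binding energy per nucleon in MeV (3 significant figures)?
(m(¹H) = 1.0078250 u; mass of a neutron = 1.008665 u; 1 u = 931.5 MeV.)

⁶²₂₈Ni; 8.79 MeV/nucleon

¹²⁷₅₃I: Σm = 53(1.0078250) + 74(1.008665) = 128.0559350 u; Δm = 1.1514650 u; E_B = 1072.6 MeV; E_B/A = 8.446 MeV
⁶²₂₈Ni: Σm = 28(1.0078250) + 34(1.008665) = 62.5137100 u; Δm = 0.5853600 u; E_B = 545.263 MeV; E_B/A = 8.7946 MeV
⁶²₂₈Ni has the higher binding energy per nucleon, so it is the more tightly bound nucleus.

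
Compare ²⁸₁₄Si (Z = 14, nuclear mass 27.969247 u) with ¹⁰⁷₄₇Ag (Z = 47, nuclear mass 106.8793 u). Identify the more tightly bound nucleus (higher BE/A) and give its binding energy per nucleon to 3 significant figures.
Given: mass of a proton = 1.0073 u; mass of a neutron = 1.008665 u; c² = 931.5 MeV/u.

²⁸₁₄Si: Σm = 14(1.0073) + 14(1.008665) = 28.223510 u; Δm = 0.254263 u; E_B = 236.85 MeV; E_B/A = 8.459 MeV
¹⁰⁷₄₇Ag: Σm = 47(1.0073) + 60(1.008665) = 107.863000 u; Δm = 0.983700 u; E_B = 916.32 MeV; E_B/A = 8.564 MeV
¹⁰⁷₄₇Ag has the higher binding energy per nucleon, so it is the more tightly bound nucleus.

¹⁰⁷₄₇Ag; 8.56 MeV/nucleon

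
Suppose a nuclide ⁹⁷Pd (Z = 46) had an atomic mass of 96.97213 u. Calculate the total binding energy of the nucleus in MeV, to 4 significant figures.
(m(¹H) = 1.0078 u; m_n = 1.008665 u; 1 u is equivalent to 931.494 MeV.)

With 46 protons and 51 neutrons (A = 97):
Mass of separated nucleons = 46(1.0078) + 51(1.008665) = 46.3588 + 51.441915 = 97.800715 u
Mass defect Δm = 97.800715 − 96.97213 = 0.828585 u
Binding energy = Δm·c² = 0.828585 × 931.494 MeV/u = 771.822 MeV

771.8 MeV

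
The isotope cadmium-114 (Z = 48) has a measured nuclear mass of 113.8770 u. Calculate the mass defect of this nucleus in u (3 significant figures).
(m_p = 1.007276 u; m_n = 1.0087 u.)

The nucleus contains 48 protons and 114 − 48 = 66 neutrons.
Total constituent mass: 48 × 1.007276 + 66 × 1.0087 = 114.923448 u
The mass defect is 114.923448 − 113.8770 = 1.046448 u.

1.05 u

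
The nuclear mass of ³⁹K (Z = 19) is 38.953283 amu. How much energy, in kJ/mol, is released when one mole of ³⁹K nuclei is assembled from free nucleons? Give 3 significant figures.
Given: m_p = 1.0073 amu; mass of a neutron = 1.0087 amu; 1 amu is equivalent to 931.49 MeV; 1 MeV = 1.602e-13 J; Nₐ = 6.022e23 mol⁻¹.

3.23e+10 kJ/mol

With 19 protons and 20 neutrons (A = 39):
Σm = 19·m_p + 20·m_n = 19.1387 + 20.1740 = 39.3127 amu
Mass defect Δm = 39.3127 − 38.953283 = 0.359417 amu
E_B = 0.359417 × 931.49 = 334.793 MeV
Per nucleus in joules: 334.793 MeV × 1.602e-13 J/MeV = 5.3634e-11 J
Per mole: 5.3634e-11 J × 6.022e23 mol⁻¹ = 3.2298e+13 J/mol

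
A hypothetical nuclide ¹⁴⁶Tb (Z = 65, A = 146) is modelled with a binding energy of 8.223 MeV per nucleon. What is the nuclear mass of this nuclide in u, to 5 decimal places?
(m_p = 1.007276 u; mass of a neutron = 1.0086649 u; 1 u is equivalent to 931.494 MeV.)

Total binding energy = 146 × 8.223 = 1200.558 MeV
Mass defect = 1200.558 MeV / (931.494 MeV/u) = 1.2888521 u
Constituent mass = 65(1.007276) + 81(1.0086649) = 147.1747969 u
Nuclear mass = 147.1747969 − 1.2888521 = 145.8859448 u ≈ 145.88594 u (to 5 decimal places)

145.88594 u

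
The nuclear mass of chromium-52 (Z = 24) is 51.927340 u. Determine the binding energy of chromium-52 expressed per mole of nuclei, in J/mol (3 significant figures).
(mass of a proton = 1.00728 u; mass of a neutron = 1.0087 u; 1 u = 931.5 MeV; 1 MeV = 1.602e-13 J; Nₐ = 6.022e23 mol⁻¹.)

The nucleus contains 24 protons and 52 − 24 = 28 neutrons.
Σm = 24·m_p + 28·m_n = 24.17472 + 28.2436 = 52.41832 u
The mass defect is 52.41832 − 51.927340 = 0.490980 u.
Binding energy = Δm·c² = 0.490980 × 931.5 MeV/u = 457.348 MeV
Per nucleus in joules: 457.348 MeV × 1.602e-13 J/MeV = 7.3267e-11 J
Per mole: 7.3267e-11 J × 6.022e23 mol⁻¹ = 4.4121e+13 J/mol

4.41e+13 J/mol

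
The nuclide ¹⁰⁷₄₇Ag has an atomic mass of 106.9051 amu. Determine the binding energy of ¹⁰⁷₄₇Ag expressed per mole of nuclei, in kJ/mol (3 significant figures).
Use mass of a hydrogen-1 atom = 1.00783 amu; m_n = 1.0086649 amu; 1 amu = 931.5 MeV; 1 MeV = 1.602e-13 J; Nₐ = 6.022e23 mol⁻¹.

Mass of separated nucleons = 47(1.00783) + 60(1.0086649) = 47.36801 + 60.5198940 = 107.8879040 amu
Mass defect Δm = 107.8879040 − 106.9051 = 0.9828040 amu
Binding energy = Δm·c² = 0.9828040 × 931.5 MeV/amu = 915.482 MeV
Per nucleus in joules: 915.482 MeV × 1.602e-13 J/MeV = 1.4666e-10 J
Per mole: 1.4666e-10 J × 6.022e23 mol⁻¹ = 8.8319e+13 J/mol

8.83e+10 kJ/mol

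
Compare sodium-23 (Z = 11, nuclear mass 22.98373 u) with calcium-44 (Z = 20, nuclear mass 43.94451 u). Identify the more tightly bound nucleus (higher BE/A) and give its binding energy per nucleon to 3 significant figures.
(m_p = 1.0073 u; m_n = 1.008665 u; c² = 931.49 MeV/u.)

sodium-23: Σm = 11(1.0073) + 12(1.008665) = 23.184280 u; Δm = 0.200550 u; E_B = 186.81 MeV; E_B/A = 8.122 MeV
calcium-44: Σm = 20(1.0073) + 24(1.008665) = 44.353960 u; Δm = 0.409450 u; E_B = 381.40 MeV; E_B/A = 8.668 MeV
calcium-44 has the higher binding energy per nucleon, so it is the more tightly bound nucleus.

calcium-44; 8.67 MeV/nucleon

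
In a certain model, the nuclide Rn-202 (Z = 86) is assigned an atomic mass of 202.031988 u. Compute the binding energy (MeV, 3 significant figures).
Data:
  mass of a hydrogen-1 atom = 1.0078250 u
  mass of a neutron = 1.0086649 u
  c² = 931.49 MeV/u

Z = 86, so N = A − Z = 202 − 86 = 116.
Total constituent mass: 86 × 1.0078250 + 116 × 1.0086649 = 203.6780784 u
Δm = 203.6780784 − 202.031988 = 1.6460904 u
Binding energy = Δm·c² = 1.6460904 × 931.49 MeV/u = 1533.32 MeV

1530 MeV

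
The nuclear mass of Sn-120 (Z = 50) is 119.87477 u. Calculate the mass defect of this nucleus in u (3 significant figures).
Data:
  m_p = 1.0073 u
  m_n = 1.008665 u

1.10 u

Mass of separated nucleons = 50(1.0073) + 70(1.008665) = 50.3650 + 70.606550 = 120.971550 u
Mass defect Δm = 120.971550 − 119.87477 = 1.096780 u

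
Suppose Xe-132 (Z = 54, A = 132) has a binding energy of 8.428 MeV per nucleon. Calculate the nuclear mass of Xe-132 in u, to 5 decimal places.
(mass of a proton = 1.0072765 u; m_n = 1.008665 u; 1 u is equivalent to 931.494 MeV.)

131.87449 u

Total binding energy = 132 × 8.428 = 1112.496 MeV
Mass defect = 1112.496 MeV / (931.494 MeV/u) = 1.1943137 u
Constituent mass = 54(1.0072765) + 78(1.008665) = 133.0688010 u
Nuclear mass = 133.0688010 − 1.1943137 = 131.8744873 u ≈ 131.87449 u (to 5 decimal places)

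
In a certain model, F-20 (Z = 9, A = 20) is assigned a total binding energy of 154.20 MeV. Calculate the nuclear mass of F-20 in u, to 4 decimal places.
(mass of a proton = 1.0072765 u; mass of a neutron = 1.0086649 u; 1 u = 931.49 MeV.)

Mass defect = 154.20 MeV / (931.49 MeV/u) = 0.165541 u
Constituent mass = 9(1.0072765) + 11(1.0086649) = 20.1608024 u
Nuclear mass = 20.1608024 − 0.165541 = 19.9952614 u ≈ 19.9953 u (to 4 decimal places)

19.9953 u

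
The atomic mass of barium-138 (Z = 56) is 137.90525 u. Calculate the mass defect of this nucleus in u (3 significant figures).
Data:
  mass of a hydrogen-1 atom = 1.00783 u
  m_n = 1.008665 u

1.24 u

With 56 protons and 82 neutrons (A = 138):
Mass of separated nucleons = 56(1.00783) + 82(1.008665) = 56.43848 + 82.710530 = 139.149010 u
Δm = 139.149010 − 137.90525 = 1.243760 u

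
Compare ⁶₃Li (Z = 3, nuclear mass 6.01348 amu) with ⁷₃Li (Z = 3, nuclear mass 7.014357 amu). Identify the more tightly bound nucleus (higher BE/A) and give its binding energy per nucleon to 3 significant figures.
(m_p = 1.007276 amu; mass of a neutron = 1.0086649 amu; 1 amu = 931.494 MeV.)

⁶₃Li: Σm = 3(1.007276) + 3(1.0086649) = 6.0478227 amu; Δm = 0.0343427 amu; E_B = 31.990 MeV; E_B/A = 5.332 MeV
⁷₃Li: Σm = 3(1.007276) + 4(1.0086649) = 7.0564876 amu; Δm = 0.0421306 amu; E_B = 39.244 MeV; E_B/A = 5.606 MeV
⁷₃Li has the higher binding energy per nucleon, so it is the more tightly bound nucleus.

⁷₃Li; 5.61 MeV/nucleon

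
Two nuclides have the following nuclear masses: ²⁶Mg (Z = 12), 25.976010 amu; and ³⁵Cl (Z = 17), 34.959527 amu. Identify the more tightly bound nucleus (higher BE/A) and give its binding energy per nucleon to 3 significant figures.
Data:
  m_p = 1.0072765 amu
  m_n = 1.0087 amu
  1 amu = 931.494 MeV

³⁵Cl; 8.54 MeV/nucleon

²⁶Mg: Σm = 12(1.0072765) + 14(1.0087) = 26.2091180 amu; Δm = 0.2331080 amu; E_B = 217.1387 MeV; E_B/A = 8.351 MeV
³⁵Cl: Σm = 17(1.0072765) + 18(1.0087) = 35.2803005 amu; Δm = 0.3207735 amu; E_B = 298.80 MeV; E_B/A = 8.537 MeV
³⁵Cl has the higher binding energy per nucleon, so it is the more tightly bound nucleus.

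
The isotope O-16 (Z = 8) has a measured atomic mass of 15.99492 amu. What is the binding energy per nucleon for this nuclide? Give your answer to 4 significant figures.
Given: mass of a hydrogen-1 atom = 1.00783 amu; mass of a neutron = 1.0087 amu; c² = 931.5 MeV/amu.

Z = 8, so N = A − Z = 16 − 8 = 8.
Total constituent mass: 8 × 1.00783 + 8 × 1.0087 = 16.13224 amu
Δm = 16.13224 − 15.99492 = 0.13732 amu
Binding energy = Δm·c² = 0.13732 × 931.5 MeV/amu = 127.914 MeV
Per nucleon: 127.914 / 16 = 7.995 MeV

7.995 MeV/nucleon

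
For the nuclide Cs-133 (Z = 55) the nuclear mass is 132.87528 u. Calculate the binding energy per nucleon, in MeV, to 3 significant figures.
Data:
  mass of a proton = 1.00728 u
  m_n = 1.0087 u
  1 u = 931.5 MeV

8.43 MeV/nucleon

With 55 protons and 78 neutrons (A = 133):
Σm = 55·m_p + 78·m_n = 55.40040 + 78.6786 = 134.07900 u
Δm = 134.07900 − 132.87528 = 1.20372 u
E_B = 1.20372 × 931.5 = 1121.27 MeV
Dividing by A = 133 gives 8.431 MeV per nucleon.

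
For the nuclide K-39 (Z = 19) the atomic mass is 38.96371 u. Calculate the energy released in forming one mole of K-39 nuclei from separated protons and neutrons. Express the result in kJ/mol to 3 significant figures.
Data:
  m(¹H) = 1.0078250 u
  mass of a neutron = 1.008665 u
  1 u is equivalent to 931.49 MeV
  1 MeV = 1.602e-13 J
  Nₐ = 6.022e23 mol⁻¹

With 19 protons and 20 neutrons (A = 39):
Total constituent mass: 19 × 1.0078250 + 20 × 1.008665 = 39.3219750 u
Mass defect Δm = 39.3219750 − 38.96371 = 0.3582650 u
Binding energy = Δm·c² = 0.3582650 × 931.49 MeV/u = 333.720 MeV
Per nucleus in joules: 333.720 MeV × 1.602e-13 J/MeV = 5.3462e-11 J
Per mole: 5.3462e-11 J × 6.022e23 mol⁻¹ = 3.2195e+13 J/mol

3.22e+10 kJ/mol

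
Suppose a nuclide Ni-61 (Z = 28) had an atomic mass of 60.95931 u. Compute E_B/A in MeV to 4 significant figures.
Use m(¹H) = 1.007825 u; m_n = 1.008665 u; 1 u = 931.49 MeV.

Total constituent mass: 28 × 1.007825 + 33 × 1.008665 = 61.505045 u
The mass defect is 61.505045 − 60.95931 = 0.545735 u.
E_B = 0.545735 × 931.49 = 508.347 MeV
Dividing by A = 61 gives 8.334 MeV per nucleon.

8.334 MeV/nucleon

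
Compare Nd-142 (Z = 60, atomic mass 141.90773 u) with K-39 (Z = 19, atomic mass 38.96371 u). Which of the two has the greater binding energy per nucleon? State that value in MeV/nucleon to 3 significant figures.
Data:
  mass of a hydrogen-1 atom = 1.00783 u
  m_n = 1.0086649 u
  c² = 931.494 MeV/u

K-39; 8.56 MeV/nucleon

Nd-142: Σm = 60(1.00783) + 82(1.0086649) = 143.1803218 u; Δm = 1.2725918 u; E_B = 1185.4 MeV; E_B/A = 8.348 MeV
K-39: Σm = 19(1.00783) + 20(1.0086649) = 39.3220680 u; Δm = 0.3583580 u; E_B = 333.81 MeV; E_B/A = 8.559 MeV
K-39 has the higher binding energy per nucleon, so it is the more tightly bound nucleus.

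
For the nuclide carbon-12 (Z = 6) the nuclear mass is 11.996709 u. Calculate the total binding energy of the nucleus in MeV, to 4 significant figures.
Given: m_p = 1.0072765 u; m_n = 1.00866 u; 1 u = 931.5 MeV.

92.13 MeV

With 6 protons and 6 neutrons (A = 12):
Σm = 6·m_p + 6·m_n = 6.0436590 + 6.05196 = 12.0956190 u
Mass defect Δm = 12.0956190 − 11.996709 = 0.0989100 u
Binding energy = Δm·c² = 0.0989100 × 931.5 MeV/u = 92.1347 MeV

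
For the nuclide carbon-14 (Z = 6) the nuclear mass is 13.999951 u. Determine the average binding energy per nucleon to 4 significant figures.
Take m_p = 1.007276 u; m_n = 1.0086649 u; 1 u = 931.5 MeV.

7.520 MeV/nucleon

With 6 protons and 8 neutrons (A = 14):
Σm = 6·m_p + 8·m_n = 6.043656 + 8.0693192 = 14.1129752 u
Δm = 14.1129752 − 13.999951 = 0.1130242 u
E_B = 0.1130242 × 931.5 = 105.282 MeV
Per nucleon: 105.282 / 14 = 7.520 MeV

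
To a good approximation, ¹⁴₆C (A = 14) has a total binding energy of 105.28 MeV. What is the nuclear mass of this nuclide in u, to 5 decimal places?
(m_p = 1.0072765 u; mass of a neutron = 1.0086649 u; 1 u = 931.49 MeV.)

Mass defect = 105.28 MeV / (931.49 MeV/u) = 0.11302322 u
Constituent mass = 6(1.0072765) + 8(1.0086649) = 14.1129782 u
Nuclear mass = 14.1129782 − 0.11302322 = 13.99995498 u ≈ 13.99995 u (to 5 decimal places)

13.99995 u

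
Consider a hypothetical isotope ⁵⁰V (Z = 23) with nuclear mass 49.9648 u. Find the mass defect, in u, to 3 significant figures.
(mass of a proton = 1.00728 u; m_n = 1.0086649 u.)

Total constituent mass: 23 × 1.00728 + 27 × 1.0086649 = 50.4013923 u
Mass defect Δm = 50.4013923 − 49.9648 = 0.4365923 u

0.437 u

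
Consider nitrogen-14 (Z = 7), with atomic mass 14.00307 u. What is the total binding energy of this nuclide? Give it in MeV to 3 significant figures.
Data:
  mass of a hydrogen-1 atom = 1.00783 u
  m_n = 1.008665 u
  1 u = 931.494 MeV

105 MeV

Z = 7, so N = A − Z = 14 − 7 = 7.
Mass of separated nucleons = 7(1.00783) + 7(1.008665) = 7.05481 + 7.060655 = 14.115465 u
Δm = 14.115465 − 14.00307 = 0.112395 u
Binding energy = Δm·c² = 0.112395 × 931.494 MeV/u = 104.695 MeV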